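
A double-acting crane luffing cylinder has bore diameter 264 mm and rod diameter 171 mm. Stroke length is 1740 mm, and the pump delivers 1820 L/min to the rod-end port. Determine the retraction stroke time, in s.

t ≈ 1.82 s

Rod-side annular area A_ann = π/4 × (264² − 171²) = 31770 mm^2
Swept volume V = A × L; t = V / Q = A·L / Q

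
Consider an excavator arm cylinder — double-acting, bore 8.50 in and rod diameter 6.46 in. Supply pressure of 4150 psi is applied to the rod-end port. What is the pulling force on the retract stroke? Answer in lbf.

F ≈ 99500 lbf

Rod-side annular area A_ann = π/4 × (8.50² − 6.46²) = 23.97 in^2
On retraction the pressure acts on the annular area (bore minus rod).
F = P × A_ann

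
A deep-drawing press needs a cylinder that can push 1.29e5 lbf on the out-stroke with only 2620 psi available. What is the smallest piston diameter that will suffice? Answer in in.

Extension force acts on the full piston face: F = P × (π/4)D².
D = √(4F / (πP)) = √(4 × 1.29e5 lbf / (π × 2620 psi))

D ≈ 7.92 in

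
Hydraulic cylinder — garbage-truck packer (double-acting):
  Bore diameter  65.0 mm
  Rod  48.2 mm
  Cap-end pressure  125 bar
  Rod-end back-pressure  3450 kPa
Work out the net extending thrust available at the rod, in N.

F ≈ 36300 N

Cap-side area A_cap = π/4 × (65.0 mm)² = 3318 mm^2
Rod-side annular area A_ann = π/4 × (65.0² − 48.2²) = 1494 mm^2
Net thrust = P_cap·A_cap − P_rod·A_ann = 41480 N − 5153 N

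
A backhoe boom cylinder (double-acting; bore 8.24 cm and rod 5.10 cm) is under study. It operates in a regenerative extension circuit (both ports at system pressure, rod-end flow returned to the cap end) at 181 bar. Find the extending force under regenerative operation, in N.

F ≈ 37000 N

With equal pressure on both faces, forces on the annular region cancel; the net push is pressure × rod cross-section.
Rod cross-section A_rod = π/4 × (5.10 cm)² = 20.43 cm^2
F = P × A_rod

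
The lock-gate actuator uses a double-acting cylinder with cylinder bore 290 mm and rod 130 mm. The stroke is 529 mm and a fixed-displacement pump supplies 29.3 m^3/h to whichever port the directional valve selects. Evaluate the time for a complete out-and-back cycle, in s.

t ≈ 7.72 s

Cap-side area A_cap = π/4 × (290 mm)² = 66050 mm^2
Rod-side annular area A_ann = π/4 × (290² − 130²) = 52780 mm^2
t_ext = A_cap·L/Q = 4.293 s
t_ret = A_ann·L/Q = 3.430 s
t_cycle = t_ext + t_ret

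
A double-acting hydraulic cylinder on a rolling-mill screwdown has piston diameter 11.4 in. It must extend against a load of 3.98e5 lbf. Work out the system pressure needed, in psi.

Cap-side area A_cap = π/4 × (11.4 in)² = 102.1 in^2
P = F / A = 3.98e5 lbf / A

P ≈ 3900 psi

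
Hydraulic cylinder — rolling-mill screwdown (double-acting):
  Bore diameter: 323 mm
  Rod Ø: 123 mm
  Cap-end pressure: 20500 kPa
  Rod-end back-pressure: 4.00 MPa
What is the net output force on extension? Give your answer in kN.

Cap-side area A_cap = π/4 × (323 mm)² = 81940 mm^2
Rod-side annular area A_ann = π/4 × (323² − 123²) = 70060 mm^2
Net thrust = P_cap·A_cap − P_rod·A_ann = 1680 kN − 280.2 kN

F ≈ 1400 kN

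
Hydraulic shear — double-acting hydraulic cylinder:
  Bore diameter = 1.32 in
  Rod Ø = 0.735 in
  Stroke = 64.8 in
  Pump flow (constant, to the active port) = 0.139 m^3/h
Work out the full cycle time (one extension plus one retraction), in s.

t ≈ 63.6 s

Cap-side area A_cap = π/4 × (1.32 in)² = 1.368 in^2
Rod-side annular area A_ann = π/4 × (1.32² − 0.735²) = 0.9442 in^2
t_ext = A_cap·L/Q = 37.64 s
t_ret = A_ann·L/Q = 25.97 s
t_cycle = t_ext + t_ret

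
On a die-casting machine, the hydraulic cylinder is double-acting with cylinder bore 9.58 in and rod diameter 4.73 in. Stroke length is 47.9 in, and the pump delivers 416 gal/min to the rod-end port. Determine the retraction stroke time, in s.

t ≈ 1.63 s

Rod-side annular area A_ann = π/4 × (9.58² − 4.73²) = 54.51 in^2
Swept volume V = A × L; t = V / Q = A·L / Q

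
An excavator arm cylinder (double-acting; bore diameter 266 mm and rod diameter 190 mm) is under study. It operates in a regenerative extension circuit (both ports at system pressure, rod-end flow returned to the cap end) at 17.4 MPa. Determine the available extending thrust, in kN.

With equal pressure on both faces, forces on the annular region cancel; the net push is pressure × rod cross-section.
Rod cross-section A_rod = π/4 × (190 mm)² = 28350 mm^2
F = P × A_rod

F ≈ 493 kN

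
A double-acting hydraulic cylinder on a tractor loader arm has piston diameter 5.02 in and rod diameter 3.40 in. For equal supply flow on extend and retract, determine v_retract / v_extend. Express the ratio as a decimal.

Cap-side area A_cap = π/4 × (5.02 in)² = 19.79 in^2
Rod-side annular area A_ann = π/4 × (5.02² − 3.40²) = 10.71 in^2
For equal Q, v ∝ 1/A, so v_ret/v_ext = A_cap/A_ann.

v_ret/v_ext ≈ 1.85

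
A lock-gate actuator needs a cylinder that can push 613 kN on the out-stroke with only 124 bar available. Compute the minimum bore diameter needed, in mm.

D ≈ 251 mm

Extension force acts on the full piston face: F = P × (π/4)D².
D = √(4F / (πP)) = √(4 × 613 kN / (π × 124 bar))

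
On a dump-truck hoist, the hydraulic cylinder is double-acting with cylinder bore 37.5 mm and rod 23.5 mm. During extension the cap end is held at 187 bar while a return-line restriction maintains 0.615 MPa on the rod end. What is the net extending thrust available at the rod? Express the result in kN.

Cap-side area A_cap = π/4 × (37.5 mm)² = 1104 mm^2
Rod-side annular area A_ann = π/4 × (37.5² − 23.5²) = 670.7 mm^2
Net thrust = P_cap·A_cap − P_rod·A_ann = 20.65 kN − 0.4125 kN

F ≈ 20.2 kN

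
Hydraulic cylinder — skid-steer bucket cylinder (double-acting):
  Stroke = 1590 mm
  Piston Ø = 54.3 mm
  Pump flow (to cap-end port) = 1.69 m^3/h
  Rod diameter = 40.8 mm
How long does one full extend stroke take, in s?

Cap-side area A_cap = π/4 × (54.3 mm)² = 2316 mm^2
Swept volume V = A × L; t = V / Q = A·L / Q

t ≈ 7.84 s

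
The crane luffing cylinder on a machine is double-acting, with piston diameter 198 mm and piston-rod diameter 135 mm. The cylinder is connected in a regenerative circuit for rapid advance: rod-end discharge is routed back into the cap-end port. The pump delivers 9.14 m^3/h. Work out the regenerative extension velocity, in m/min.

In regeneration the rod-end outflow joins the pump flow into the cap end, so the net volume the pump must supply per unit advance equals the rod cross-section area.
Rod cross-section A_rod = π/4 × (135 mm)² = 14310 mm^2
v = Q_pump / A_rod

v ≈ 10.6 m/min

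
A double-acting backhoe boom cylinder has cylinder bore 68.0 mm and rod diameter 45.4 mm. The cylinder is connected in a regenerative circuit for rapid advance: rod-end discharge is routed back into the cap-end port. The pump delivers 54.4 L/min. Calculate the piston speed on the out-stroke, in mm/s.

In regeneration the rod-end outflow joins the pump flow into the cap end, so the net volume the pump must supply per unit advance equals the rod cross-section area.
Rod cross-section A_rod = π/4 × (45.4 mm)² = 1619 mm^2
v = Q_pump / A_rod

v ≈ 560 mm/s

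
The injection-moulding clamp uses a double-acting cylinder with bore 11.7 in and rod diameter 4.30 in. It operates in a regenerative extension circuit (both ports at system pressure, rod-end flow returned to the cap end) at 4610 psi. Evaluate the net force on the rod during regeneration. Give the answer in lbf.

F ≈ 66900 lbf

With equal pressure on both faces, forces on the annular region cancel; the net push is pressure × rod cross-section.
Rod cross-section A_rod = π/4 × (4.30 in)² = 14.52 in^2
F = P × A_rod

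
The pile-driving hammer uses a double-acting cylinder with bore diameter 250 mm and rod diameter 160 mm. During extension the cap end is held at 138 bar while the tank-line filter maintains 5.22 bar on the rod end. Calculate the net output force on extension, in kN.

F ≈ 662 kN

Cap-side area A_cap = π/4 × (250 mm)² = 49090 mm^2
Rod-side annular area A_ann = π/4 × (250² − 160²) = 28980 mm^2
Net thrust = P_cap·A_cap − P_rod·A_ann = 677.4 kN − 15.13 kN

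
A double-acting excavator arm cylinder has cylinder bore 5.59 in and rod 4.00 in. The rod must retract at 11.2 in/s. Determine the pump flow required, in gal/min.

Q ≈ 34.8 gal/min

Rod-side annular area A_ann = π/4 × (5.59² − 4.00²) = 11.98 in^2
Q = A × v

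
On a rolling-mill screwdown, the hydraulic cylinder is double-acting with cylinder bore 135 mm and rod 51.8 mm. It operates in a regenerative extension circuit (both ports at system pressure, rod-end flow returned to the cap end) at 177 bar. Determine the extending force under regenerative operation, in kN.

With equal pressure on both faces, forces on the annular region cancel; the net push is pressure × rod cross-section.
Rod cross-section A_rod = π/4 × (51.8 mm)² = 2107 mm^2
F = P × A_rod

F ≈ 37.3 kN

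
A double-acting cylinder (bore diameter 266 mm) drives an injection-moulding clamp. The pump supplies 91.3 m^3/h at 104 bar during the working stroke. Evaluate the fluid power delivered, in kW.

Hydraulic power = P × Q

W ≈ 264 kW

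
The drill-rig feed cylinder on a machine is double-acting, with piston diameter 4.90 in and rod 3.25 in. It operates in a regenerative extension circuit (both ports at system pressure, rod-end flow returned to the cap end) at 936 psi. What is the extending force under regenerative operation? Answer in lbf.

With equal pressure on both faces, forces on the annular region cancel; the net push is pressure × rod cross-section.
Rod cross-section A_rod = π/4 × (3.25 in)² = 8.296 in^2
F = P × A_rod

F ≈ 7760 lbf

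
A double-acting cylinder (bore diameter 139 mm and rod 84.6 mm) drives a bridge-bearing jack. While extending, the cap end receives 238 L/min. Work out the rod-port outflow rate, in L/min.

Cap-side area A_cap = π/4 × (139 mm)² = 15170 mm^2
Rod-side annular area A_ann = π/4 × (139² − 84.6²) = 9553 mm^2
Piston speed v = Q_in/A_cap; rod-end outflow Q_out = v × A_ann = Q_in × A_ann/A_cap.

Q_out ≈ 150 L/min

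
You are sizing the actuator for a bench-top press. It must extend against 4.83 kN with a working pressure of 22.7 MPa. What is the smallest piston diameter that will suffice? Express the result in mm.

D ≈ 16.5 mm

Extension force acts on the full piston face: F = P × (π/4)D².
D = √(4F / (πP)) = √(4 × 4.83 kN / (π × 22.7 MPa))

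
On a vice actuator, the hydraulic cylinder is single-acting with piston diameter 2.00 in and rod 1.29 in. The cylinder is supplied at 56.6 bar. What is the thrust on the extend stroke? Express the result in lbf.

Cap-side area A_cap = π/4 × (2.00 in)² = 3.142 in^2
F = P × A_cap = 56.6 bar × A_cap

F ≈ 2580 lbf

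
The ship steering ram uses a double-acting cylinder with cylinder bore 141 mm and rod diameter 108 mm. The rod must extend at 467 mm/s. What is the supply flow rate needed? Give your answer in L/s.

Q ≈ 7.29 L/s

Cap-side area A_cap = π/4 × (141 mm)² = 15610 mm^2
Q = A × v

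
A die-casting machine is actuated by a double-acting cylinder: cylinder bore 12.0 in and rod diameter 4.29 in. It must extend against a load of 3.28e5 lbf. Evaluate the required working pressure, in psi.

Cap-side area A_cap = π/4 × (12.0 in)² = 113.1 in^2
P = F / A = 3.28e5 lbf / A

P ≈ 2900 psi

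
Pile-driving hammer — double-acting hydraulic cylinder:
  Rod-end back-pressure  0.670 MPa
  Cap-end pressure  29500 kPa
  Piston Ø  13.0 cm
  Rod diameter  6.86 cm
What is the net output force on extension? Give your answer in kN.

Cap-side area A_cap = π/4 × (13.0 cm)² = 132.7 cm^2
Rod-side annular area A_ann = π/4 × (13.0² − 6.86²) = 95.77 cm^2
Net thrust = P_cap·A_cap − P_rod·A_ann = 391.6 kN − 6.417 kN

F ≈ 385 kN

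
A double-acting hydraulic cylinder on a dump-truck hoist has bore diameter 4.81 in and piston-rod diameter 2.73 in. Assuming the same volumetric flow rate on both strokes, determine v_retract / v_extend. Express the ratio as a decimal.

v_ret/v_ext ≈ 1.48

Cap-side area A_cap = π/4 × (4.81 in)² = 18.17 in^2
Rod-side annular area A_ann = π/4 × (4.81² − 2.73²) = 12.32 in^2
For equal Q, v ∝ 1/A, so v_ret/v_ext = A_cap/A_ann.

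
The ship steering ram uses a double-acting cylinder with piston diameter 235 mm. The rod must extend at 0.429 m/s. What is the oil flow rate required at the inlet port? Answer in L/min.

Cap-side area A_cap = π/4 × (235 mm)² = 43370 mm^2
Q = A × v

Q ≈ 1120 L/min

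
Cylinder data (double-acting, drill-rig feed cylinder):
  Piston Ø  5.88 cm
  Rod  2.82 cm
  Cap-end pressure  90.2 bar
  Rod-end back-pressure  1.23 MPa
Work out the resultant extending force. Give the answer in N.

Cap-side area A_cap = π/4 × (5.88 cm)² = 27.15 cm^2
Rod-side annular area A_ann = π/4 × (5.88² − 2.82²) = 20.91 cm^2
Net thrust = P_cap·A_cap − P_rod·A_ann = 24490 N − 2572 N

F ≈ 21900 N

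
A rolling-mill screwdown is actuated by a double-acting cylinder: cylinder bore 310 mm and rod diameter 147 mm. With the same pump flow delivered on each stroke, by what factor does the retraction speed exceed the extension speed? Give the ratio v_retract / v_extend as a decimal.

Cap-side area A_cap = π/4 × (310 mm)² = 75480 mm^2
Rod-side annular area A_ann = π/4 × (310² − 147²) = 58510 mm^2
For equal Q, v ∝ 1/A, so v_ret/v_ext = A_cap/A_ann.

v_ret/v_ext ≈ 1.29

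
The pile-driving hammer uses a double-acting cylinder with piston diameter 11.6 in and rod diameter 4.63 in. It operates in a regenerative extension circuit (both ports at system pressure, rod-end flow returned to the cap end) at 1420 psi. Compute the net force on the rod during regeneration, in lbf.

With equal pressure on both faces, forces on the annular region cancel; the net push is pressure × rod cross-section.
Rod cross-section A_rod = π/4 × (4.63 in)² = 16.84 in^2
F = P × A_rod

F ≈ 23900 lbf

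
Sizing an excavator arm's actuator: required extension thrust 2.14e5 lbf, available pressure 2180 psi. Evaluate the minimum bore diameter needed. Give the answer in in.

D ≈ 11.2 in

Extension force acts on the full piston face: F = P × (π/4)D².
D = √(4F / (πP)) = √(4 × 2.14e5 lbf / (π × 2180 psi))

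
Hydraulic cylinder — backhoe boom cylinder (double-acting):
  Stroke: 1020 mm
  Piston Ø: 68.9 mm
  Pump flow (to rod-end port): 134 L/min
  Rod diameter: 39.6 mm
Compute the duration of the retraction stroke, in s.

t ≈ 1.14 s

Rod-side annular area A_ann = π/4 × (68.9² − 39.6²) = 2497 mm^2
Swept volume V = A × L; t = V / Q = A·L / Q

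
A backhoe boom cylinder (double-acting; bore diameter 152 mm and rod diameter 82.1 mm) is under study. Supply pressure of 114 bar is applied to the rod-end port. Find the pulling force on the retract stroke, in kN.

F ≈ 147 kN

Rod-side annular area A_ann = π/4 × (152² − 82.1²) = 12850 mm^2
On retraction the pressure acts on the annular area (bore minus rod).
F = P × A_ann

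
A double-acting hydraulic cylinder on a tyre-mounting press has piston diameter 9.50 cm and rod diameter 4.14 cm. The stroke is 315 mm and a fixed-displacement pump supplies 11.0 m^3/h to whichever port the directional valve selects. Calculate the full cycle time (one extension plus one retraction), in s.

Cap-side area A_cap = π/4 × (9.50 cm)² = 70.88 cm^2
Rod-side annular area A_ann = π/4 × (9.50² − 4.14²) = 57.42 cm^2
t_ext = A_cap·L/Q = 0.7307 s
t_ret = A_ann·L/Q = 0.5920 s
t_cycle = t_ext + t_ret

t ≈ 1.32 s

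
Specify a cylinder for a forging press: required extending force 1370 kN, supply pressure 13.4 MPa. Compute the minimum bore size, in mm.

D ≈ 361 mm

Extension force acts on the full piston face: F = P × (π/4)D².
D = √(4F / (πP)) = √(4 × 1370 kN / (π × 13.4 MPa))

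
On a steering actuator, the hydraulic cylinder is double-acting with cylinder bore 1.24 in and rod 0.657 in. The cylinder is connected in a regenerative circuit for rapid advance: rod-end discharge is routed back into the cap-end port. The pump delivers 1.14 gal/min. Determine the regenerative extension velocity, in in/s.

In regeneration the rod-end outflow joins the pump flow into the cap end, so the net volume the pump must supply per unit advance equals the rod cross-section area.
Rod cross-section A_rod = π/4 × (0.657 in)² = 0.3390 in^2
v = Q_pump / A_rod

v ≈ 12.9 in/s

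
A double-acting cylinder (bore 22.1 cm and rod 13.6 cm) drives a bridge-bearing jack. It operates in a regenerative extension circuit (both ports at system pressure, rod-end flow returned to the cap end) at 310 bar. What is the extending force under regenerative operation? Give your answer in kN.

With equal pressure on both faces, forces on the annular region cancel; the net push is pressure × rod cross-section.
Rod cross-section A_rod = π/4 × (13.6 cm)² = 145.3 cm^2
F = P × A_rod

F ≈ 450 kN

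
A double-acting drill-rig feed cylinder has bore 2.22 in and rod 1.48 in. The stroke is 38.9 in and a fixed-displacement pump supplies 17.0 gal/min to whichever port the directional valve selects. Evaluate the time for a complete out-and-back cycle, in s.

t ≈ 3.58 s

Cap-side area A_cap = π/4 × (2.22 in)² = 3.871 in^2
Rod-side annular area A_ann = π/4 × (2.22² − 1.48²) = 2.150 in^2
t_ext = A_cap·L/Q = 2.301 s
t_ret = A_ann·L/Q = 1.278 s
t_cycle = t_ext + t_ret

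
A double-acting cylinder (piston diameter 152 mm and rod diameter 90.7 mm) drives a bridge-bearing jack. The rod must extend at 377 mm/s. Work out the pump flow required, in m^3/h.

Cap-side area A_cap = π/4 × (152 mm)² = 18150 mm^2
Q = A × v

Q ≈ 24.6 m^3/h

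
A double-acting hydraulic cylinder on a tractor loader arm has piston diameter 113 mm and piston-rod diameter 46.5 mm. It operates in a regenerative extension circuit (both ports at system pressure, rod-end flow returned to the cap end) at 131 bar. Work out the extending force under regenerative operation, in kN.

With equal pressure on both faces, forces on the annular region cancel; the net push is pressure × rod cross-section.
Rod cross-section A_rod = π/4 × (46.5 mm)² = 1698 mm^2
F = P × A_rod

F ≈ 22.2 kN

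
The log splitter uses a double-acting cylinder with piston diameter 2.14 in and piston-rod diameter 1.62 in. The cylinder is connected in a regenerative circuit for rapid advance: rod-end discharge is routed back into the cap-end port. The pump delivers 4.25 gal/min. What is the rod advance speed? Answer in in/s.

v ≈ 7.94 in/s

In regeneration the rod-end outflow joins the pump flow into the cap end, so the net volume the pump must supply per unit advance equals the rod cross-section area.
Rod cross-section A_rod = π/4 × (1.62 in)² = 2.061 in^2
v = Q_pump / A_rod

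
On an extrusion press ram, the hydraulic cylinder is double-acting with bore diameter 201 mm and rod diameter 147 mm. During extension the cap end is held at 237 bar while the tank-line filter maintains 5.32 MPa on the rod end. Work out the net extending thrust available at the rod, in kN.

F ≈ 674 kN

Cap-side area A_cap = π/4 × (201 mm)² = 31730 mm^2
Rod-side annular area A_ann = π/4 × (201² − 147²) = 14760 mm^2
Net thrust = P_cap·A_cap − P_rod·A_ann = 752.0 kN − 78.52 kN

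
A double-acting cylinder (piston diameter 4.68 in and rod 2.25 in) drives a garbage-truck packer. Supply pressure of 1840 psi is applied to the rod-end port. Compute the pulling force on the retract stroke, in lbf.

F ≈ 24300 lbf

Rod-side annular area A_ann = π/4 × (4.68² − 2.25²) = 13.23 in^2
On retraction the pressure acts on the annular area (bore minus rod).
F = P × A_ann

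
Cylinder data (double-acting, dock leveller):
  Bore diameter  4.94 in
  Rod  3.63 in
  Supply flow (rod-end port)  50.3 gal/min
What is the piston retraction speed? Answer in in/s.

Rod-side annular area A_ann = π/4 × (4.94² − 3.63²) = 8.817 in^2
Flow into the rod-end port fills the annular volume.
v = Q / A

v ≈ 22.0 in/s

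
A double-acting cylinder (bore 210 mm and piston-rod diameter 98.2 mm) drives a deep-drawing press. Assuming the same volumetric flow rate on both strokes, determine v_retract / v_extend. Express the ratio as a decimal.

v_ret/v_ext ≈ 1.28

Cap-side area A_cap = π/4 × (210 mm)² = 34640 mm^2
Rod-side annular area A_ann = π/4 × (210² − 98.2²) = 27060 mm^2
For equal Q, v ∝ 1/A, so v_ret/v_ext = A_cap/A_ann.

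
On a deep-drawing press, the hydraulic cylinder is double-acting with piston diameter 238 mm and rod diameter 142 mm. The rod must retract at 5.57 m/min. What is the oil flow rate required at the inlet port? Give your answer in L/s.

Rod-side annular area A_ann = π/4 × (238² − 142²) = 28650 mm^2
Q = A × v

Q ≈ 2.66 L/s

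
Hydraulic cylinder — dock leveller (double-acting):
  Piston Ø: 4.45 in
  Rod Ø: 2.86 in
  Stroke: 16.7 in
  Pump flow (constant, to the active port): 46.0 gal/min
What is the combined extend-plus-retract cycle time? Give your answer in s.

Cap-side area A_cap = π/4 × (4.45 in)² = 15.55 in^2
Rod-side annular area A_ann = π/4 × (4.45² − 2.86²) = 9.129 in^2
t_ext = A_cap·L/Q = 1.467 s
t_ret = A_ann·L/Q = 0.8608 s
t_cycle = t_ext + t_ret

t ≈ 2.33 s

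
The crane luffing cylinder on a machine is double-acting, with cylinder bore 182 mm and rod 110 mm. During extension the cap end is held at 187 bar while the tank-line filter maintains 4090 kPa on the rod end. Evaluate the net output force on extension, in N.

Cap-side area A_cap = π/4 × (182 mm)² = 26020 mm^2
Rod-side annular area A_ann = π/4 × (182² − 110²) = 16510 mm^2
Net thrust = P_cap·A_cap − P_rod·A_ann = 4.865e5 N − 67530 N

F ≈ 4.19e5 N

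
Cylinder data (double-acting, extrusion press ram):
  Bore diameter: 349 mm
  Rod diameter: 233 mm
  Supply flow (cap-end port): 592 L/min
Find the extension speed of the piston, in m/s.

v ≈ 0.103 m/s

Cap-side area A_cap = π/4 × (349 mm)² = 95660 mm^2
v = Q / A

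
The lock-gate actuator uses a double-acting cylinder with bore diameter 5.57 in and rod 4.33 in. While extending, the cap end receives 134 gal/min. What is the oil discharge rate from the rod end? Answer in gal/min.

Q_out ≈ 53.0 gal/min

Cap-side area A_cap = π/4 × (5.57 in)² = 24.37 in^2
Rod-side annular area A_ann = π/4 × (5.57² − 4.33²) = 9.642 in^2
Piston speed v = Q_in/A_cap; rod-end outflow Q_out = v × A_ann = Q_in × A_ann/A_cap.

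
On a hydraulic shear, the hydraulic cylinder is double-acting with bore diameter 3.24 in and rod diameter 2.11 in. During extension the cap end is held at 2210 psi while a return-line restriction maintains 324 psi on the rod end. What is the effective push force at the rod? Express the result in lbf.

Cap-side area A_cap = π/4 × (3.24 in)² = 8.245 in^2
Rod-side annular area A_ann = π/4 × (3.24² − 2.11²) = 4.748 in^2
Net thrust = P_cap·A_cap − P_rod·A_ann = 18220 lbf − 1538 lbf

F ≈ 16700 lbf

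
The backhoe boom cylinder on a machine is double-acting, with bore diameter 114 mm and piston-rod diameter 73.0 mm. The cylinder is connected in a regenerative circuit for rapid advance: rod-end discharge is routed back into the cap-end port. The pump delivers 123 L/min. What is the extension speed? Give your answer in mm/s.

v ≈ 490 mm/s

In regeneration the rod-end outflow joins the pump flow into the cap end, so the net volume the pump must supply per unit advance equals the rod cross-section area.
Rod cross-section A_rod = π/4 × (73.0 mm)² = 4185 mm^2
v = Q_pump / A_rod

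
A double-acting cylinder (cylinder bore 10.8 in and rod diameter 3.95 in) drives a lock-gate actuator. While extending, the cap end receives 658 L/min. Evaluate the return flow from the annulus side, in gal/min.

Cap-side area A_cap = π/4 × (10.8 in)² = 91.61 in^2
Rod-side annular area A_ann = π/4 × (10.8² − 3.95²) = 79.35 in^2
Piston speed v = Q_in/A_cap; rod-end outflow Q_out = v × A_ann = Q_in × A_ann/A_cap.

Q_out ≈ 151 gal/min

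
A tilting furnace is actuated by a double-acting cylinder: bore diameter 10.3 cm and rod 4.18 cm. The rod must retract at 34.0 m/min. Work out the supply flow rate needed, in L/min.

Rod-side annular area A_ann = π/4 × (10.3² − 4.18²) = 69.60 cm^2
Q = A × v

Q ≈ 237 L/min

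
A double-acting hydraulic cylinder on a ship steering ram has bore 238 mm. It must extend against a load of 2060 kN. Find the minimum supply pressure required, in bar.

Cap-side area A_cap = π/4 × (238 mm)² = 44490 mm^2
P = F / A = 2060 kN / A

P ≈ 463 bar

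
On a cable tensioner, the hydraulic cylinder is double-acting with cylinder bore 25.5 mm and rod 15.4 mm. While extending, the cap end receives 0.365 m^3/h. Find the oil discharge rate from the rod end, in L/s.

Q_out ≈ 0.0644 L/s

Cap-side area A_cap = π/4 × (25.5 mm)² = 510.7 mm^2
Rod-side annular area A_ann = π/4 × (25.5² − 15.4²) = 324.4 mm^2
Piston speed v = Q_in/A_cap; rod-end outflow Q_out = v × A_ann = Q_in × A_ann/A_cap.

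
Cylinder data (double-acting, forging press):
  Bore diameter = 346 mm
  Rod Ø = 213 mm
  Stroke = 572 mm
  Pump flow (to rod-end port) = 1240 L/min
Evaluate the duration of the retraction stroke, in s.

t ≈ 1.62 s

Rod-side annular area A_ann = π/4 × (346² − 213²) = 58390 mm^2
Swept volume V = A × L; t = V / Q = A·L / Q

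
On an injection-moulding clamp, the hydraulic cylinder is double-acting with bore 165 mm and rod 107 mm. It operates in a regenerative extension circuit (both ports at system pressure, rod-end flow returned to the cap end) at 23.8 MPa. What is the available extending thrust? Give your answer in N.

With equal pressure on both faces, forces on the annular region cancel; the net push is pressure × rod cross-section.
Rod cross-section A_rod = π/4 × (107 mm)² = 8992 mm^2
F = P × A_rod

F ≈ 2.14e5 N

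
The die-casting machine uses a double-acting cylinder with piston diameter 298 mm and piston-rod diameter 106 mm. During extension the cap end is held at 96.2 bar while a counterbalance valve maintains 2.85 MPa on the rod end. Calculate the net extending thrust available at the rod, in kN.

Cap-side area A_cap = π/4 × (298 mm)² = 69750 mm^2
Rod-side annular area A_ann = π/4 × (298² − 106²) = 60920 mm^2
Net thrust = P_cap·A_cap − P_rod·A_ann = 671.0 kN − 173.6 kN

F ≈ 497 kN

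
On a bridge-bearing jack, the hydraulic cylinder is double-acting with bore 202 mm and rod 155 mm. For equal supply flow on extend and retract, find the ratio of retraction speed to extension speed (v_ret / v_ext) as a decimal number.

v_ret/v_ext ≈ 2.43

Cap-side area A_cap = π/4 × (202 mm)² = 32050 mm^2
Rod-side annular area A_ann = π/4 × (202² − 155²) = 13180 mm^2
For equal Q, v ∝ 1/A, so v_ret/v_ext = A_cap/A_ann.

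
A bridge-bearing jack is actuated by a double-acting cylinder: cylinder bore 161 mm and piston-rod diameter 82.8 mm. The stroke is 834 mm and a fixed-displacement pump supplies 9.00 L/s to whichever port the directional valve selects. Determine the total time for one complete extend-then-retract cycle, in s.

t ≈ 3.27 s

Cap-side area A_cap = π/4 × (161 mm)² = 20360 mm^2
Rod-side annular area A_ann = π/4 × (161² − 82.8²) = 14970 mm^2
t_ext = A_cap·L/Q = 1.887 s
t_ret = A_ann·L/Q = 1.388 s
t_cycle = t_ext + t_ret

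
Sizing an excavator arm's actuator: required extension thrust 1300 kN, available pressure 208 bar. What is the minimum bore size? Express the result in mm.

Extension force acts on the full piston face: F = P × (π/4)D².
D = √(4F / (πP)) = √(4 × 1300 kN / (π × 208 bar))

D ≈ 282 mm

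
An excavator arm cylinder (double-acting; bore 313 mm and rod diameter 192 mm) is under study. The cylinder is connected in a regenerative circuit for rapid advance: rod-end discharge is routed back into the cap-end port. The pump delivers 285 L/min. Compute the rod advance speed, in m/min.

In regeneration the rod-end outflow joins the pump flow into the cap end, so the net volume the pump must supply per unit advance equals the rod cross-section area.
Rod cross-section A_rod = π/4 × (192 mm)² = 28950 mm^2
v = Q_pump / A_rod

v ≈ 9.84 m/min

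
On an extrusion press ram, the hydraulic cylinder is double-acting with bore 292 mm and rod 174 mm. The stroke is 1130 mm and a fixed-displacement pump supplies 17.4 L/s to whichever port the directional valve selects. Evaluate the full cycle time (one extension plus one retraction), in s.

Cap-side area A_cap = π/4 × (292 mm)² = 66970 mm^2
Rod-side annular area A_ann = π/4 × (292² − 174²) = 43190 mm^2
t_ext = A_cap·L/Q = 4.349 s
t_ret = A_ann·L/Q = 2.805 s
t_cycle = t_ext + t_ret

t ≈ 7.15 s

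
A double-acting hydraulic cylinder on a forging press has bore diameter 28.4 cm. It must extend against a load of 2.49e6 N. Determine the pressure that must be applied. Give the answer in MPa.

P ≈ 39.3 MPa

Cap-side area A_cap = π/4 × (28.4 cm)² = 633.5 cm^2
P = F / A = 2.49e6 N / A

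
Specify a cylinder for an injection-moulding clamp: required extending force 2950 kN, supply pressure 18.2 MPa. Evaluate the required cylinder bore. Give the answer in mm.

D ≈ 454 mm

Extension force acts on the full piston face: F = P × (π/4)D².
D = √(4F / (πP)) = √(4 × 2950 kN / (π × 18.2 MPa))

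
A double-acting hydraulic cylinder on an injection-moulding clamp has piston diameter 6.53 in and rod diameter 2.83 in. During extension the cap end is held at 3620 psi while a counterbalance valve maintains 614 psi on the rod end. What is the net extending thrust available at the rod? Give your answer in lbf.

F ≈ 1.05e5 lbf

Cap-side area A_cap = π/4 × (6.53 in)² = 33.49 in^2
Rod-side annular area A_ann = π/4 × (6.53² − 2.83²) = 27.20 in^2
Net thrust = P_cap·A_cap − P_rod·A_ann = 1.212e5 lbf − 16700 lbf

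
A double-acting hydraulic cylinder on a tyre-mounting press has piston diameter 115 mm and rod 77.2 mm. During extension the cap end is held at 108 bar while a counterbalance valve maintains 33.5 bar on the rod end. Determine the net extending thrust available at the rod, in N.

Cap-side area A_cap = π/4 × (115 mm)² = 10390 mm^2
Rod-side annular area A_ann = π/4 × (115² − 77.2²) = 5706 mm^2
Net thrust = P_cap·A_cap − P_rod·A_ann = 1.122e5 N − 19120 N

F ≈ 93100 N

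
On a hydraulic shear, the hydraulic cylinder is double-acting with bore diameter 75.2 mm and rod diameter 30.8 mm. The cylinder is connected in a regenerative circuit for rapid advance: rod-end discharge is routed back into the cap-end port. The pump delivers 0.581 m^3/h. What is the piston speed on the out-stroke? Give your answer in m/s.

In regeneration the rod-end outflow joins the pump flow into the cap end, so the net volume the pump must supply per unit advance equals the rod cross-section area.
Rod cross-section A_rod = π/4 × (30.8 mm)² = 745.1 mm^2
v = Q_pump / A_rod

v ≈ 0.217 m/s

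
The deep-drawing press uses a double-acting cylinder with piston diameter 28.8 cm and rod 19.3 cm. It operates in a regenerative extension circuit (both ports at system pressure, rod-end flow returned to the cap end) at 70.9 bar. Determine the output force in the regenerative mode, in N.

With equal pressure on both faces, forces on the annular region cancel; the net push is pressure × rod cross-section.
Rod cross-section A_rod = π/4 × (19.3 cm)² = 292.6 cm^2
F = P × A_rod

F ≈ 2.07e5 N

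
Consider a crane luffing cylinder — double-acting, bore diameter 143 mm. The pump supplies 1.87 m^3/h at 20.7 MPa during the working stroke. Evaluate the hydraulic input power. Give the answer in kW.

Hydraulic power = P × Q

W ≈ 10.8 kW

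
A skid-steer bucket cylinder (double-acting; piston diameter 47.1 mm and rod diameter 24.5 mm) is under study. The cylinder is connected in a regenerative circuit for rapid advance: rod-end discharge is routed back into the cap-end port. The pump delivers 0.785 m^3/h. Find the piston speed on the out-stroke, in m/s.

v ≈ 0.463 m/s

In regeneration the rod-end outflow joins the pump flow into the cap end, so the net volume the pump must supply per unit advance equals the rod cross-section area.
Rod cross-section A_rod = π/4 × (24.5 mm)² = 471.4 mm^2
v = Q_pump / A_rod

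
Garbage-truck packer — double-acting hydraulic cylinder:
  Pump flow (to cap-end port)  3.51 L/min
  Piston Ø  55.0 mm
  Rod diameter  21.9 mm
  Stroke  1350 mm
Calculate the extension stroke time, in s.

t ≈ 54.8 s

Cap-side area A_cap = π/4 × (55.0 mm)² = 2376 mm^2
Swept volume V = A × L; t = V / Q = A·L / Q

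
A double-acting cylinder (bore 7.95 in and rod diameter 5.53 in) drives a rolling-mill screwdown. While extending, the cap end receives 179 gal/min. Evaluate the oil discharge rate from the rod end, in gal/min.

Cap-side area A_cap = π/4 × (7.95 in)² = 49.64 in^2
Rod-side annular area A_ann = π/4 × (7.95² − 5.53²) = 25.62 in^2
Piston speed v = Q_in/A_cap; rod-end outflow Q_out = v × A_ann = Q_in × A_ann/A_cap.

Q_out ≈ 92.4 gal/min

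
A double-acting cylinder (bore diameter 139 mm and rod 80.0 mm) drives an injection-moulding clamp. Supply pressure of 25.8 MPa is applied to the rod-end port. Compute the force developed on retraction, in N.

Rod-side annular area A_ann = π/4 × (139² − 80.0²) = 10150 mm^2
On retraction the pressure acts on the annular area (bore minus rod).
F = P × A_ann

F ≈ 2.62e5 N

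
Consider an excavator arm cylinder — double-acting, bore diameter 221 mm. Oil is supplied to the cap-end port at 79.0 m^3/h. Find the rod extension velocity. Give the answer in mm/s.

v ≈ 572 mm/s

Cap-side area A_cap = π/4 × (221 mm)² = 38360 mm^2
v = Q / A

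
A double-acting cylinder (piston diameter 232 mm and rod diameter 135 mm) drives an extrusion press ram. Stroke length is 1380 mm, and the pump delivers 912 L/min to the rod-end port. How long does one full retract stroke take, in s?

Rod-side annular area A_ann = π/4 × (232² − 135²) = 27960 mm^2
Swept volume V = A × L; t = V / Q = A·L / Q

t ≈ 2.54 s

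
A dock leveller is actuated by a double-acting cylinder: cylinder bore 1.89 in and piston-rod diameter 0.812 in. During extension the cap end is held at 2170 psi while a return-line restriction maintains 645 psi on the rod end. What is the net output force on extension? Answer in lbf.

F ≈ 4610 lbf

Cap-side area A_cap = π/4 × (1.89 in)² = 2.806 in^2
Rod-side annular area A_ann = π/4 × (1.89² − 0.812²) = 2.288 in^2
Net thrust = P_cap·A_cap − P_rod·A_ann = 6088 lbf − 1476 lbf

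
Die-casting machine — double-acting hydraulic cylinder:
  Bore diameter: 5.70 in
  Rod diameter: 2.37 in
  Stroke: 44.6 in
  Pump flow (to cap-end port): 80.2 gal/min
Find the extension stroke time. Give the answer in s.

t ≈ 3.69 s

Cap-side area A_cap = π/4 × (5.70 in)² = 25.52 in^2
Swept volume V = A × L; t = V / Q = A·L / Q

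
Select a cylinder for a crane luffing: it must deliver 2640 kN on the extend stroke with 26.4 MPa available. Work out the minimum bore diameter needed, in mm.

D ≈ 357 mm

Extension force acts on the full piston face: F = P × (π/4)D².
D = √(4F / (πP)) = √(4 × 2640 kN / (π × 26.4 MPa))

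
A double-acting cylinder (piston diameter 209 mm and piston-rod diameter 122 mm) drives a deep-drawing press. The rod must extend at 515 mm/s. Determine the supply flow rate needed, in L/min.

Q ≈ 1060 L/min

Cap-side area A_cap = π/4 × (209 mm)² = 34310 mm^2
Q = A × v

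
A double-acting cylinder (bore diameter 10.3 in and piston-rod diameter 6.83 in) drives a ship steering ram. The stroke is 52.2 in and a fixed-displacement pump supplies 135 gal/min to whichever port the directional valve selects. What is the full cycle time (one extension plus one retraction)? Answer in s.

t ≈ 13.1 s

Cap-side area A_cap = π/4 × (10.3 in)² = 83.32 in^2
Rod-side annular area A_ann = π/4 × (10.3² − 6.83²) = 46.68 in^2
t_ext = A_cap·L/Q = 8.368 s
t_ret = A_ann·L/Q = 4.689 s
t_cycle = t_ext + t_ret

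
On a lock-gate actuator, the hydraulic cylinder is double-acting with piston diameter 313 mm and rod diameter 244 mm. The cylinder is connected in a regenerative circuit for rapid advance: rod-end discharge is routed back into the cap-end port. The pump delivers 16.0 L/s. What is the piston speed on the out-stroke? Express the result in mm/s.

v ≈ 342 mm/s

In regeneration the rod-end outflow joins the pump flow into the cap end, so the net volume the pump must supply per unit advance equals the rod cross-section area.
Rod cross-section A_rod = π/4 × (244 mm)² = 46760 mm^2
v = Q_pump / A_rod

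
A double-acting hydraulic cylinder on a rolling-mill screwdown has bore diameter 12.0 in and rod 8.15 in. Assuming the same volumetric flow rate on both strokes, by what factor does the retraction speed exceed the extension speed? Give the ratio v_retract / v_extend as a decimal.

v_ret/v_ext ≈ 1.86

Cap-side area A_cap = π/4 × (12.0 in)² = 113.1 in^2
Rod-side annular area A_ann = π/4 × (12.0² − 8.15²) = 60.93 in^2
For equal Q, v ∝ 1/A, so v_ret/v_ext = A_cap/A_ann.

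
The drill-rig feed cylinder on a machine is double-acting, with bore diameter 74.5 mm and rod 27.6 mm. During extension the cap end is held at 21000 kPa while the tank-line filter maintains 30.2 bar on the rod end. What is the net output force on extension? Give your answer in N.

Cap-side area A_cap = π/4 × (74.5 mm)² = 4359 mm^2
Rod-side annular area A_ann = π/4 × (74.5² − 27.6²) = 3761 mm^2
Net thrust = P_cap·A_cap − P_rod·A_ann = 91540 N − 11360 N

F ≈ 80200 N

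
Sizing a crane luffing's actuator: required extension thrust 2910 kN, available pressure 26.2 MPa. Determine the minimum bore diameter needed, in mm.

Extension force acts on the full piston face: F = P × (π/4)D².
D = √(4F / (πP)) = √(4 × 2910 kN / (π × 26.2 MPa))

D ≈ 376 mm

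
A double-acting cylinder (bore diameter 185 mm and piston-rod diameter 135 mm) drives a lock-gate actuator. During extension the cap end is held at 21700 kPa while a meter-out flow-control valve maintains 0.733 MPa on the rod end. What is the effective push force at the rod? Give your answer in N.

F ≈ 5.74e5 N

Cap-side area A_cap = π/4 × (185 mm)² = 26880 mm^2
Rod-side annular area A_ann = π/4 × (185² − 135²) = 12570 mm^2
Net thrust = P_cap·A_cap − P_rod·A_ann = 5.833e5 N − 9211 N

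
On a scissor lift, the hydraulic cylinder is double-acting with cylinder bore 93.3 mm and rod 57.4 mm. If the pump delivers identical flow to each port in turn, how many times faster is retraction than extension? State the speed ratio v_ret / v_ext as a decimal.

Cap-side area A_cap = π/4 × (93.3 mm)² = 6837 mm^2
Rod-side annular area A_ann = π/4 × (93.3² − 57.4²) = 4249 mm^2
For equal Q, v ∝ 1/A, so v_ret/v_ext = A_cap/A_ann.

v_ret/v_ext ≈ 1.61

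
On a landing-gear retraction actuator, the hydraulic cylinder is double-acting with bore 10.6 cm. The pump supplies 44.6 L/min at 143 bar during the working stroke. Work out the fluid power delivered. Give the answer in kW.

W ≈ 10.6 kW

Hydraulic power = P × Q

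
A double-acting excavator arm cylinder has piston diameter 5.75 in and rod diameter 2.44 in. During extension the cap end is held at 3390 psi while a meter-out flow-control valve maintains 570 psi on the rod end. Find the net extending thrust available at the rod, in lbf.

F ≈ 75900 lbf

Cap-side area A_cap = π/4 × (5.75 in)² = 25.97 in^2
Rod-side annular area A_ann = π/4 × (5.75² − 2.44²) = 21.29 in^2
Net thrust = P_cap·A_cap − P_rod·A_ann = 88030 lbf − 12140 lbf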